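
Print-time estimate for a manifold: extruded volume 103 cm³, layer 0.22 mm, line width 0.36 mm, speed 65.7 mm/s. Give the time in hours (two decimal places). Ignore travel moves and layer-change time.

5.50 hours

Line area = 0.22 × 0.36 = 0.0792 mm².
Toolpath length = 103 cm³ / 0.0792 mm² = 103000 / 0.0792 = 1300505.1 mm.
Time extruding: 1300505.1 / 65.7 → 19794.6 s.
That's 19794.6 s → 5.50 hours.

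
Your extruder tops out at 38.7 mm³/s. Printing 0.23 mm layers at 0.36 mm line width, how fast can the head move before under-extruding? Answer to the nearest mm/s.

Extrusion cross-section = 0.23 × 0.36 = 0.0828 mm².
Max speed = 38.7 / 0.0828 = 467.39 ≈ 467 mm/s.

467 mm/s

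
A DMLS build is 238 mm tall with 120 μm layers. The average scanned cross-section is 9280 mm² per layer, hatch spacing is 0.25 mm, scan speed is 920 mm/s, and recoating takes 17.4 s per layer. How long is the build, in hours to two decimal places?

31.83 hours

Layers = ⌈238/0.12⌉ = 1984.
Scan path per layer: 9280 / 0.25 → 37120 mm.
Laser time per layer = 37120 / 920, so 40.3478 s.
Layer cycle: 40.3478 + 17.4 → 57.7478 s.
Total: 1984 × 57.7478 s = 114571.6352 s → 31.83 hours.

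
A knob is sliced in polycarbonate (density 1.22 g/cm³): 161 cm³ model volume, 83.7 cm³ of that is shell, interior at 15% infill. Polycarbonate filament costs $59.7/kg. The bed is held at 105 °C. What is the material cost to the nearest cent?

Interior volume: 161 − 83.7 → 77.3 cm³.
Deposited infill = 0.15 × 77.3, so 11.595 cm³.
Total extruded: 83.7 + 11.595 → 95.295 cm³.
Mass = 95.295 × 1.22 = 116.2599 g.
Cost = 116.2599 g / 1000 × $59.7/kg = $6.94.

$6.94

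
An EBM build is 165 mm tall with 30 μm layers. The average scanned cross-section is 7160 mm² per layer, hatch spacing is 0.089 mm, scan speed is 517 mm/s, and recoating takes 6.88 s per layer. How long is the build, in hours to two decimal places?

248.25 hours

Layers = ⌈165/0.03⌉ = 5500.
Hatch length per layer = 7160 / 0.089, so 80449.4 mm.
Per-layer scan time: 80449.4 / 517 → 155.6081 s.
Per-layer time = 155.6081 + 6.88, so 162.4881 s.
Total: 5500 × 162.4881 s = 893684.55 s → 248.25 hours.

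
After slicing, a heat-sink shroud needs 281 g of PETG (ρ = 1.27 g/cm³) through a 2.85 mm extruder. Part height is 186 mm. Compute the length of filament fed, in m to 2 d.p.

Extruded volume: 281/1.27 = 221.2598 cm³ (221259.8 mm³).
Cross-section of 2.85 mm filament: π·(2.85/2)² = 6.3794 mm².
L = V/A = 221259.8/6.3794 = 34683.48 mm → 34.68 m.

34.68 m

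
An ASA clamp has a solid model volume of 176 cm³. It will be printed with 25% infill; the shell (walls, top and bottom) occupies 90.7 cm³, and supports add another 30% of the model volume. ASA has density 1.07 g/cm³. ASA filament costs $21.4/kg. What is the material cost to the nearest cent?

$3.77

Infill region: 176 − 90.7 → 85.3 cm³.
Infill deposited: 0.25 × 85.3 → 21.325 cm³.
Support: 0.30 × 176 → 52.8 cm³.
Deposited volume = 90.7 + 21.325 + 52.8 = 164.825 cm³.
Mass = 164.825 × 1.07 = 176.36275 g.
At $21.4/kg: 176.36275/1000 × 21.4 = $3.77.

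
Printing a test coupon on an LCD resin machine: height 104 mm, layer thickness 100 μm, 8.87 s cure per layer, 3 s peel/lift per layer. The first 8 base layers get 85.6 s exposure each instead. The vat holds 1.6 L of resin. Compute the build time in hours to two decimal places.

3.60 hours

Layers = ⌈104/0.1⌉ = 1040.
Base layers: 8 × (85.6 + 3) → 708.8 s.
Regular layers: 1032 × (8.87 + 3) → 12249.84 s.
Sum: 708.8 + 12249.84 = 12958.64 s → 3.60 hours.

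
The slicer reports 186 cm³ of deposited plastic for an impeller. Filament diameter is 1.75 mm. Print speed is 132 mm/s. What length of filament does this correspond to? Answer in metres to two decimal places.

Cross-section of 1.75 mm filament: π·(1.75/2)² = 2.4053 mm².
Length = 186 cm³ / 2.4053 mm² = 186000 / 2.4053 = 77329.23 mm = 77.33 m.

77.33 m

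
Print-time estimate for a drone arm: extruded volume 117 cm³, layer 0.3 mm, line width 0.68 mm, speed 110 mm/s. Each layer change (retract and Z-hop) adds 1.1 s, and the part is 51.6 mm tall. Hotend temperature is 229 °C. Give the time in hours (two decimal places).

Bead cross-section = 0.3 × 0.68, so 0.204 mm².
Total extruded path = 117000/0.204 = 573529.4 mm.
Print-move time = 573529.4 / 110 = 5213.9 s.
Layer count = ceil(51.6 / 0.3) = 172.
Z-hop total = 172 × 1.1 = 189.2 s.
Altogether 5213.9 + 189.2 = 5403.1 s, i.e. 1.50 hours.

1.50 hours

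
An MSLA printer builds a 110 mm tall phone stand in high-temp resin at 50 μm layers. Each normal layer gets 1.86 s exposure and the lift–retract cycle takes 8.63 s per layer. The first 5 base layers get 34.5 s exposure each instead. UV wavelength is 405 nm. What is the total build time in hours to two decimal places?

6.46 hours

Number of layers: 110 / 0.05 → 2200 (rounded up).
Burn-in layers = 5 × (34.5 + 8.63), so 215.65 s.
Remaining layers = 2195 × (1.86 + 8.63), so 23025.55 s.
Total = 215.65 + 23025.55 = 23241.2 s = 6.46 hours.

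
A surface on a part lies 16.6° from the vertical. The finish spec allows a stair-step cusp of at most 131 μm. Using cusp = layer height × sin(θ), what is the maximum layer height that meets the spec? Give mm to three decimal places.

0.459 mm

Layer height = cusp / sin(16.6°) = 0.131 / 0.2857 = 0.459 mm.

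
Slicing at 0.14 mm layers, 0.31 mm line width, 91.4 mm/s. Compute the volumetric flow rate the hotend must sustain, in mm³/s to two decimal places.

3.97

Extrusion cross-section = 0.14 × 0.31, so 0.0434 mm².
Q = v·A = 91.4 × 0.0434 = 3.97 mm³/s.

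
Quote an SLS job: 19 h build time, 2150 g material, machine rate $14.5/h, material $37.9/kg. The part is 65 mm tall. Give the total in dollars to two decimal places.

Time charge = 14.5 × 19 = $275.50.
Feedstock cost = 37.9 × 2150/1000, so $81.485.
Job cost: 275.50 + 81.485 = 356.985 ≈ $356.99.

$356.99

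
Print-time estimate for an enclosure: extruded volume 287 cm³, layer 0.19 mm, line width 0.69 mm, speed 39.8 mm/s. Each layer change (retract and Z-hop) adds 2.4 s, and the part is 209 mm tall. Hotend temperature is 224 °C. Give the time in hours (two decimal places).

16.01 hours

Bead cross-section = 0.19 × 0.69 = 0.1311 mm².
Toolpath length = 287 cm³ / 0.1311 mm² = 287000 / 0.1311 = 2189168.6 mm.
Time extruding = 2189168.6 / 39.8 = 55004.2 s.
Layer count = ceil(209 / 0.19) = 1100.
Non-print overhead = 1100 × 2.4 = 2640 s.
Total = 55004.2 + 2640 = 57644.2 s = 16.01 hours.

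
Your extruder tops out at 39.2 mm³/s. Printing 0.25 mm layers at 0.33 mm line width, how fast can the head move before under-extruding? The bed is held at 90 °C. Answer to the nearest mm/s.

Extrusion cross-section: 0.25 × 0.33 → 0.0825 mm².
v_max = Q/A = 39.2/0.0825 = 475.15 mm/s → 475 mm/s.

475 mm/s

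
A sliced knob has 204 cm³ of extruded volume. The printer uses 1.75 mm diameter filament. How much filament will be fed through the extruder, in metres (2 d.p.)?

Cross-section of 1.75 mm filament: π·(1.75/2)² = 2.4053 mm².
Length = 204 cm³ / 2.4053 mm² = 204000 / 2.4053 = 84812.71 mm = 84.81 m.

84.81 m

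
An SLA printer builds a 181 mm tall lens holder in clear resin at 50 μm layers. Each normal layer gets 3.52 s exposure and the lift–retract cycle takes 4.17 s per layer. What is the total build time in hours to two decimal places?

Number of layers: 181 / 0.05 → 3620 (rounded up).
Each layer takes = 3.52 + 4.17 = 7.69 s.
Build time: 3620 × 7.69 s = 27837.8 s, i.e. 7.73 hours.

7.73 hours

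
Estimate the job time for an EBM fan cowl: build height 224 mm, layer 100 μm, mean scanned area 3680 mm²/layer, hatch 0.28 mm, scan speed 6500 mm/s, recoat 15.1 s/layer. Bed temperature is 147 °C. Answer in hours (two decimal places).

Layers = ⌈224/0.1⌉ = 2240.
Scan path per layer: 3680 / 0.28 → 13142.9 mm.
Per-layer scan time = 13142.9 / 6500, so 2.022 s.
Per-layer time = 2.022 + 15.1, so 17.122 s.
2240 layers × 17.122 s/layer = 38353.28 s, i.e. 10.65 hours.

10.65 hours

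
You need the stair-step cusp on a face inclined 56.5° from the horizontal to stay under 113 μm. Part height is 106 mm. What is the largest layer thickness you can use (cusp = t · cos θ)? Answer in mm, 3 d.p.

0.205 mm

t = h_c / cos θ = 0.113 / 0.5519 = 0.205 mm.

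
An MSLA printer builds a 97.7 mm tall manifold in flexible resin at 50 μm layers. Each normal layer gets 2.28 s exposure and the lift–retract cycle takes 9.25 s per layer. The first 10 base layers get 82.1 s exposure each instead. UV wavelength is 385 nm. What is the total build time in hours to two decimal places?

Layers = ⌈97.7/0.05⌉ = 1954.
Bottom layers: 10 × (82.1 + 9.25) → 913.5 s.
Regular layers = 1944 × (2.28 + 9.25) = 22414.32 s.
Sum: 913.5 + 22414.32 = 23327.82 s → 6.48 hours.

6.48 hours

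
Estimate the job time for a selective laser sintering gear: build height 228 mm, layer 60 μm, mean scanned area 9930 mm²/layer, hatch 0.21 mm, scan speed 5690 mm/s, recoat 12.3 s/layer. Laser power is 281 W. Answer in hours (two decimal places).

21.76 hours

Layer count = ceil(228 / 0.06) = 3800.
Per-layer scan distance: 9930 / 0.21 → 47285.7 mm.
Per-layer scan time = 47285.7 / 5690, so 8.3103 s.
Layer cycle = 8.3103 + 12.3 = 20.6103 s.
Total: 3800 × 20.6103 s = 78319.14 s → 21.76 hours.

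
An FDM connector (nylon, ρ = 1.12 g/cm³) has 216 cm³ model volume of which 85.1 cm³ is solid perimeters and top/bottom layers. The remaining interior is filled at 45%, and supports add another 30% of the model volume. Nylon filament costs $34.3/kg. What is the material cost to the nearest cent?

$8.02

Infill region = 216 − 85.1 = 130.9 cm³.
Deposited infill = 0.45 × 130.9 = 58.905 cm³.
Support = 0.30 × 216 = 64.8 cm³.
Total extruded: 85.1 + 58.905 + 64.8 → 208.805 cm³.
Mass = 208.805 × 1.12 = 233.8616 g.
At $34.3/kg: 233.8616/1000 × 34.3 = $8.02.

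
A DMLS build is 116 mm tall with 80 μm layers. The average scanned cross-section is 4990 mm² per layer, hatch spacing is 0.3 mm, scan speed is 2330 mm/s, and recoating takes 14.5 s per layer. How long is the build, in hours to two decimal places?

Layer count = ceil(116 / 0.08) = 1450.
Hatch length per layer: 4990 / 0.3 → 16633.3 mm.
Scan time per layer = 16633.3 / 2330, so 7.1388 s.
Time per layer = 7.1388 + 14.5, so 21.6388 s.
Total: 1450 × 21.6388 s = 31376.26 s → 8.72 hours.

8.72 hours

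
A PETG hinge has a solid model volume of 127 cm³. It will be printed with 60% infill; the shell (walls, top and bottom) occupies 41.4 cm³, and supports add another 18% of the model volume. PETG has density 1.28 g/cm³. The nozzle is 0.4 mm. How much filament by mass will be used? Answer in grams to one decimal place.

Infill region = 127 − 41.4 = 85.6 cm³.
Infill deposited = 0.60 × 85.6 = 51.36 cm³.
Support: 0.18 × 127 → 22.86 cm³.
Total printed volume: 41.4 + 51.36 + 22.86 → 115.62 cm³.
Mass: 115.62 × 1.28 → 147.9936 g.

148.0 g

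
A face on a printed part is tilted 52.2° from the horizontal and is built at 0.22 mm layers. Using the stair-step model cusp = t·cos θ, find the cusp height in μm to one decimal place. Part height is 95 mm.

134.8 μm

h_c = t·cos θ = 0.22 × 0.6129 = 0.134838 mm (134.8 μm).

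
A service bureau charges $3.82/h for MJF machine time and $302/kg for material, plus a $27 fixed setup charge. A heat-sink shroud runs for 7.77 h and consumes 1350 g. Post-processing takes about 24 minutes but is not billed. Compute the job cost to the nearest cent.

$464.38

Time charge = 3.82 × 7.77, so $29.6814.
Material cost = 302 × 1350/1000, so $407.70.
Total = 29.6814 + 407.70 + 27 = 464.3814 ≈ $464.38.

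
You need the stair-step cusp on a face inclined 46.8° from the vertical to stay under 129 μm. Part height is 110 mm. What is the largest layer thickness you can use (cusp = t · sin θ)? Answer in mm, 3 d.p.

0.177 mm

Layer height = cusp / sin(46.8°) = 0.129 / 0.7290 = 0.177 mm.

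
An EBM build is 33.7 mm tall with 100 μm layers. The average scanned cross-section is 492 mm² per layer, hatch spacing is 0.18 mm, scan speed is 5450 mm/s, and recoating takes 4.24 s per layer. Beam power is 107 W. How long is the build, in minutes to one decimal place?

26.6 minutes

Number of layers: 33.7 / 0.1 → 337 (rounded up).
Per-layer scan distance = 492 / 0.18, so 2733.3 mm.
Per-layer scan time = 2733.3 / 5450 = 0.5015 s.
Per-layer time = 0.5015 + 4.24 = 4.7415 s.
337 layers × 4.7415 s/layer = 1597.8855 s, i.e. 26.6 minutes.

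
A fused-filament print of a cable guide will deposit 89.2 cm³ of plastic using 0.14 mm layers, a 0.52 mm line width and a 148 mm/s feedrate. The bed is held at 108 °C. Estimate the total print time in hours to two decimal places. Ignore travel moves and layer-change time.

2.30 hours

Line area = 0.14 × 0.52, so 0.0728 mm².
Path length: 89200 mm³ / 0.0728 mm² → 1225274.7 mm.
Extrusion time: 1225274.7 / 148 → 8278.9 s.
In the requested units: 8278.9 s = 2.30 hours.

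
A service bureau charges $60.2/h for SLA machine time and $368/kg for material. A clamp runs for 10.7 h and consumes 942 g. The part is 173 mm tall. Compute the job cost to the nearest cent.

$990.80

Time charge = 60.2 × 10.7, so $644.14.
Material charge = 368 × 942/1000 = $346.656.
Job cost: 644.14 + 346.656 = 990.796 ≈ $990.80.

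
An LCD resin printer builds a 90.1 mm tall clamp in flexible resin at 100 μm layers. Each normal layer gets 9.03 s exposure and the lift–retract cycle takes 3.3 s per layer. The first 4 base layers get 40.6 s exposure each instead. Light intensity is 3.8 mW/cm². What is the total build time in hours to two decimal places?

Number of layers: 90.1 / 0.1 → 901 (rounded up).
Burn-in layers = 4 × (40.6 + 3.3), so 175.6 s.
Regular layers = 897 × (9.03 + 3.3) = 11060.01 s.
Total = 175.6 + 11060.01 = 11235.61 s = 3.12 hours.

3.12 hours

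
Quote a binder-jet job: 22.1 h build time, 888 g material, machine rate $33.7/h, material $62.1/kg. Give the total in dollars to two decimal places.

Machine-time cost = 33.7 × 22.1 = $744.77.
Feedstock cost = 62.1 × 888/1000 = $55.1448.
Total = 744.77 + 55.1448 = 799.9148 ≈ $799.91.

$799.91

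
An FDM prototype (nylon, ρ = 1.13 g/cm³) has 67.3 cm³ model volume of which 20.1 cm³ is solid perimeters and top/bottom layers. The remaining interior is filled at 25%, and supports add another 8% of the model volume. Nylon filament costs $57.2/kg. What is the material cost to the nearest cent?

Infill region = 67.3 − 20.1 = 47.2 cm³.
Infill volume: 0.25 × 47.2 → 11.8 cm³.
Support = 0.08 × 67.3 = 5.384 cm³.
Total extruded = 20.1 + 11.8 + 5.384 = 37.284 cm³.
Mass = 37.284 × 1.13 = 42.13092 g.
At $57.2/kg: 42.13092/1000 × 57.2 = $2.41.

$2.41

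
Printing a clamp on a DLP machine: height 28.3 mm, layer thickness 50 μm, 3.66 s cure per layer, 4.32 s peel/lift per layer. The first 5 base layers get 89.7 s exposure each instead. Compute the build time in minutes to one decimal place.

Number of layers: 28.3 / 0.05 → 566 (rounded up).
Bottom layers: 5 × (89.7 + 4.32) → 470.1 s.
Remaining layers: 561 × (3.66 + 4.32) → 4476.78 s.
Total = 470.1 + 4476.78 = 4946.88 s = 82.4 minutes.

82.4 minutes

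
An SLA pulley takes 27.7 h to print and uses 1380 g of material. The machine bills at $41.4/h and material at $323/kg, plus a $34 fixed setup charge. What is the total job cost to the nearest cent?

$1626.52

Time charge = 41.4 × 27.7 = $1146.78.
Feedstock cost: 323 × 1380/1000 → $445.74.
Total = 1146.78 + 445.74 + 34 = $1626.52.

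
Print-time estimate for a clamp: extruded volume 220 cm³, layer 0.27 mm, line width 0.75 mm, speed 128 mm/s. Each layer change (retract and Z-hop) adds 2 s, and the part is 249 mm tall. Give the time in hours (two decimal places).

Line area = 0.27 × 0.75, so 0.2025 mm².
Total extruded path = 220000/0.2025 = 1086419.8 mm.
Extrusion time = 1086419.8 / 128 = 8487.7 s.
Layer count = ceil(249 / 0.27) = 923.
Z-hop total: 923 × 2 → 1846 s.
Altogether 8487.7 + 1846 = 10333.7 s, i.e. 2.87 hours.

2.87 hours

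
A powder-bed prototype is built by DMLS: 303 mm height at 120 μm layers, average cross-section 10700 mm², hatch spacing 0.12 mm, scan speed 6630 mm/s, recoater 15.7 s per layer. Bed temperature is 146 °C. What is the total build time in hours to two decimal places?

Layer count = ceil(303 / 0.12) = 2525.
Per-layer scan distance: 10700 / 0.12 → 89166.7 mm.
Laser time per layer = 89166.7 / 6630 = 13.449 s.
Layer cycle = 13.449 + 15.7, so 29.149 s.
Build time = 2525 × 29.149 = 73601.225 s = 20.44 hours.

20.44 hours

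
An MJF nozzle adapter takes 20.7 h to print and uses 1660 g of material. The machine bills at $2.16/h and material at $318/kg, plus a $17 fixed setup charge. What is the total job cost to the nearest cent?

$589.59

Machine-time cost: 2.16 × 20.7 → $44.712.
Feedstock cost = 318 × 1660/1000 = $527.88.
Total = 44.712 + 527.88 + 17 = 589.592 ≈ $589.59.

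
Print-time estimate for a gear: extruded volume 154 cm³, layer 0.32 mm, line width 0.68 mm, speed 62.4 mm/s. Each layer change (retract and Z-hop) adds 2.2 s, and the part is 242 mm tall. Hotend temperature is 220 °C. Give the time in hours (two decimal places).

3.61 hours

Extrusion cross-section = 0.32 × 0.68 = 0.2176 mm².
Toolpath length = 154 cm³ / 0.2176 mm² = 154000 / 0.2176 = 707720.6 mm.
Print-move time = 707720.6 / 62.4 = 11341.7 s.
Layers = ⌈242/0.32⌉ = 757.
Non-print overhead = 757 × 2.2, so 1665.4 s.
Total = 11341.7 + 1665.4 = 13007.1 s = 3.61 hours.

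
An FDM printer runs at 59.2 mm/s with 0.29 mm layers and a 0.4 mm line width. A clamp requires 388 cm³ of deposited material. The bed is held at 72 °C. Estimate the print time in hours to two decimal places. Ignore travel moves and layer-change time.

Line area = 0.29 × 0.4 = 0.116 mm².
Total extruded path = 388000/0.116 = 3344827.6 mm.
Time extruding: 3344827.6 / 59.2 → 56500.5 s.
In the requested units: 56500.5 s = 15.69 hours.

15.69 hours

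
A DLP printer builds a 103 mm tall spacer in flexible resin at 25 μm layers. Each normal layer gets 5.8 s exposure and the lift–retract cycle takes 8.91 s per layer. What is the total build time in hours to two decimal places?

16.83 hours

Layers = ⌈103/0.025⌉ = 4120.
Per-layer time: 5.8 + 8.91 → 14.71 s.
Total = 4120 × 14.71 = 60605.2 s = 16.83 hours.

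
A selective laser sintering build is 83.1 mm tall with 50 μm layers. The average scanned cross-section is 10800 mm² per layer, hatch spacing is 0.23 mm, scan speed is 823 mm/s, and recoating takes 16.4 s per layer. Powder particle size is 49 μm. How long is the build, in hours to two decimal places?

Layers = ⌈83.1/0.05⌉ = 1662.
Hatch length per layer = 10800 / 0.23, so 46956.5 mm.
Per-layer scan time = 46956.5 / 823 = 57.0553 s.
Per-layer time = 57.0553 + 16.4 = 73.4553 s.
Build time = 1662 × 73.4553 = 122082.7086 s = 33.91 hours.

33.91 hours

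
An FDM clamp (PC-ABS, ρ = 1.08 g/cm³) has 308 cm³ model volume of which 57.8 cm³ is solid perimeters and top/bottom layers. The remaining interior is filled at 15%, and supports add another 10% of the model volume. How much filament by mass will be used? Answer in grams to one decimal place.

Infill region = 308 − 57.8 = 250.2 cm³.
Infill volume = 0.15 × 250.2 = 37.53 cm³.
Support = 0.10 × 308 = 30.8 cm³.
Total printed volume: 57.8 + 37.53 + 30.8 → 126.13 cm³.
Mass: 126.13 × 1.08 → 136.2204 g.

136.2 g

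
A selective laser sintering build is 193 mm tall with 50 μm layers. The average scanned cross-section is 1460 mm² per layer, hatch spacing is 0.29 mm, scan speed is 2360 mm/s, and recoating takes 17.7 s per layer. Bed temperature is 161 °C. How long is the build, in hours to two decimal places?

Layers = ⌈193/0.05⌉ = 3860.
Scan path per layer: 1460 / 0.29 → 5034.5 mm.
Per-layer scan time = 5034.5 / 2360, so 2.1333 s.
Layer cycle: 2.1333 + 17.7 → 19.8333 s.
Total: 3860 × 19.8333 s = 76556.538 s → 21.27 hours.

21.27 hours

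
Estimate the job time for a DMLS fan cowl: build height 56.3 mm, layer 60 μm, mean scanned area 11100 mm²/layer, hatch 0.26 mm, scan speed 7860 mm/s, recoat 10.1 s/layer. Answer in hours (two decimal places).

Layer count = ceil(56.3 / 0.06) = 939.
Scan path per layer: 11100 / 0.26 → 42692.3 mm.
Per-layer scan time: 42692.3 / 7860 → 5.4316 s.
Layer cycle: 5.4316 + 10.1 → 15.5316 s.
939 layers × 15.5316 s/layer = 14584.1724 s, i.e. 4.05 hours.

4.05 hours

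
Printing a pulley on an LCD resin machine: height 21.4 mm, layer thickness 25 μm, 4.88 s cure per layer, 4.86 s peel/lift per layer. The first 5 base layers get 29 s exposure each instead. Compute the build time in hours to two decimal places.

2.35 hours

Layers = ⌈21.4/0.025⌉ = 856.
Base layers = 5 × (29 + 4.86) = 169.3 s.
Normal layers = 851 × (4.88 + 4.86), so 8288.74 s.
Sum: 169.3 + 8288.74 = 8458.04 s → 2.35 hours.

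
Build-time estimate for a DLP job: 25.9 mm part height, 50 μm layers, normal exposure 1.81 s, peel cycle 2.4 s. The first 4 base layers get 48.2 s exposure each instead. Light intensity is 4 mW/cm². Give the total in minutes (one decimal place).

Number of layers: 25.9 / 0.05 → 518 (rounded up).
Bottom layers = 4 × (48.2 + 2.4) = 202.4 s.
Normal layers = 514 × (1.81 + 2.4) = 2163.94 s.
Sum: 202.4 + 2163.94 = 2366.34 s → 39.4 minutes.

39.4 minutes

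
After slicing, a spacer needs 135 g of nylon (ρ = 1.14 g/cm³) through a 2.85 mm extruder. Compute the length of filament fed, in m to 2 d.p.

Volume = 135 g / 1.14 g·cm⁻³ = 118.4211 cm³ = 118421.1 mm³.
A = π r² = π × 1.425² = 6.3794 mm².
Length = 118421.1 / 6.3794 = 18563.05 mm = 18.56 m.

18.56 m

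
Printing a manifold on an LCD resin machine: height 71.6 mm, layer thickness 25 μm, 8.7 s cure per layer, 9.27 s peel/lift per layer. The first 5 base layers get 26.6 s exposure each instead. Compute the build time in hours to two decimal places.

14.32 hours

Number of layers: 71.6 / 0.025 → 2864 (rounded up).
Burn-in layers = 5 × (26.6 + 9.27), so 179.35 s.
Remaining layers = 2859 × (8.7 + 9.27), so 51376.23 s.
Sum: 179.35 + 51376.23 = 51555.58 s → 14.32 hours.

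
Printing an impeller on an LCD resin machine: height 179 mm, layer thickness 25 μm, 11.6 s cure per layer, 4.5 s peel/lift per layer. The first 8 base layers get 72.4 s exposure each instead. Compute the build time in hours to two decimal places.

Layers = ⌈179/0.025⌉ = 7160.
Base layers: 8 × (72.4 + 4.5) → 615.2 s.
Regular layers: 7152 × (11.6 + 4.5) → 115147.2 s.
Sum: 615.2 + 115147.2 = 115762.4 s → 32.16 hours.

32.16 hours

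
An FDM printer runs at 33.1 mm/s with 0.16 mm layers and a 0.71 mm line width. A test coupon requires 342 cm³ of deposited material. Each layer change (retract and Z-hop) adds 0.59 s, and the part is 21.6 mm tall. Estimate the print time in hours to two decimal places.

Bead cross-section = 0.16 × 0.71, so 0.1136 mm².
Total extruded path = 342000/0.1136 = 3010563.4 mm.
Print-move time = 3010563.4 / 33.1, so 90953.6 s.
Layer count = ceil(21.6 / 0.16) = 135.
Z-hop total: 135 × 0.59 → 79.65 s.
Altogether 90953.6 + 79.65 = 91033.25 s, i.e. 25.29 hours.

25.29 hours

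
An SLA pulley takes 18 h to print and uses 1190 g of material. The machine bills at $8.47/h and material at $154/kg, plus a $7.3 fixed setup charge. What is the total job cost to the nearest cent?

$343.02

Machine-time cost: 8.47 × 18 → $152.46.
Material charge = 154 × 1190/1000 = $183.26.
Adding setup: 152.46 + 183.26 + 7.3 → $343.02.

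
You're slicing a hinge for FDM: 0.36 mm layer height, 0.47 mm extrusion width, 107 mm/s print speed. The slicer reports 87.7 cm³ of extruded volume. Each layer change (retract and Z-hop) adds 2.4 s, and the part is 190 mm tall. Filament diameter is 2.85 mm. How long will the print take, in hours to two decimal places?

1.70 hours

Line area = 0.36 × 0.47 = 0.1692 mm².
Path length: 87700 mm³ / 0.1692 mm² → 518321.5 mm.
Extrusion time = 518321.5 / 107, so 4844.1 s.
Layer count = ceil(190 / 0.36) = 528.
Non-print overhead = 528 × 2.4 = 1267.2 s.
Total = 4844.1 + 1267.2 = 6111.3 s = 1.70 hours.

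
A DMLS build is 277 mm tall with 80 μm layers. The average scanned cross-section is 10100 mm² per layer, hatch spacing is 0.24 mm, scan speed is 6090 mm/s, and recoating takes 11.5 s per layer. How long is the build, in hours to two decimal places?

17.71 hours

Layer count = ceil(277 / 0.08) = 3463.
Scan path per layer = 10100 / 0.24 = 42083.3 mm.
Scan time per layer = 42083.3 / 6090 = 6.9102 s.
Time per layer = 6.9102 + 11.5, so 18.4102 s.
Build time = 3463 × 18.4102 = 63754.5226 s = 17.71 hours.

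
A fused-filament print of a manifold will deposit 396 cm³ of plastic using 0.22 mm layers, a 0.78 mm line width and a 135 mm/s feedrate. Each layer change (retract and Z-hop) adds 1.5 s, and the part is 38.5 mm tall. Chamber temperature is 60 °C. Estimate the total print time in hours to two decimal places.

4.82 hours

Extrusion cross-section = 0.22 × 0.78 = 0.1716 mm².
Toolpath length = 396 cm³ / 0.1716 mm² = 396000 / 0.1716 = 2307692.3 mm.
Print-move time = 2307692.3 / 135, so 17094 s.
Layers = ⌈38.5/0.22⌉ = 175.
Layer-change overhead = 175 × 1.5 = 262.5 s.
Total = 17094 + 262.5 = 17356.5 s = 4.82 hours.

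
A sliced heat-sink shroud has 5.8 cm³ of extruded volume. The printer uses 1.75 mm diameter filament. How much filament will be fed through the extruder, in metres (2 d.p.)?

Cross-section of 1.75 mm filament: π·(1.75/2)² = 2.4053 mm².
Length = 5.8 cm³ / 2.4053 mm² = 5800 / 2.4053 = 2411.34 mm = 2.41 m.

2.41 m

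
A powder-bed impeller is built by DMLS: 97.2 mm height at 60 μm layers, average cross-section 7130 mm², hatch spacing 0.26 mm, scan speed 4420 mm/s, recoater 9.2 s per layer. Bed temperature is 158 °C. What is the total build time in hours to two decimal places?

6.93 hours

Number of layers: 97.2 / 0.06 → 1620 (rounded up).
Hatch length per layer: 7130 / 0.26 → 27423.1 mm.
Scan time per layer = 27423.1 / 4420, so 6.2043 s.
Layer cycle = 6.2043 + 9.2, so 15.4043 s.
1620 layers × 15.4043 s/layer = 24954.966 s, i.e. 6.93 hours.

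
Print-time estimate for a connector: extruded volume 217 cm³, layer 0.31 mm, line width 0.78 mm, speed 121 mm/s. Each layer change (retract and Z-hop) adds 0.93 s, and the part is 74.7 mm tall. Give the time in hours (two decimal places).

2.12 hours

Extrusion cross-section = 0.31 × 0.78, so 0.2418 mm².
Toolpath length = 217 cm³ / 0.2418 mm² = 217000 / 0.2418 = 897435.9 mm.
Extrusion time: 897435.9 / 121 → 7416.8 s.
Number of layers: 74.7 / 0.31 → 241 (rounded up).
Z-hop total = 241 × 0.93 = 224.13 s.
Altogether 7416.8 + 224.13 = 7640.93 s, i.e. 2.12 hours.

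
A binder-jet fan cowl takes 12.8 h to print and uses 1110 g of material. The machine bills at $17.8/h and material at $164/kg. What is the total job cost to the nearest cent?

$409.88

Machine cost = 17.8 × 12.8 = $227.84.
Feedstock cost: 164 × 1110/1000 → $182.04.
Total = 227.84 + 182.04 = $409.88.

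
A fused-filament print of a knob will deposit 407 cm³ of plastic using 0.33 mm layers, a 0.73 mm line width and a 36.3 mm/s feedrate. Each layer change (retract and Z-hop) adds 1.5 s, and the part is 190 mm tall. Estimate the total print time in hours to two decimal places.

Extrusion cross-section = 0.33 × 0.73 = 0.2409 mm².
Total extruded path = 407000/0.2409 = 1689497.7 mm.
Extrusion time: 1689497.7 / 36.3 → 46542.6 s.
Layer count = ceil(190 / 0.33) = 576.
Z-hop total: 576 × 1.5 → 864 s.
Altogether 46542.6 + 864 = 47406.6 s, i.e. 13.17 hours.

13.17 hours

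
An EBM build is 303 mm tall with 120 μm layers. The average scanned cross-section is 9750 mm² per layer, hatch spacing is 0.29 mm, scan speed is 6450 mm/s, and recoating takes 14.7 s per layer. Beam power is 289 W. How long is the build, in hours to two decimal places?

Layers = ⌈303/0.12⌉ = 2525.
Scan path per layer: 9750 / 0.29 → 33620.7 mm.
Per-layer scan time = 33620.7 / 6450, so 5.2125 s.
Time per layer: 5.2125 + 14.7 → 19.9125 s.
2525 layers × 19.9125 s/layer = 50279.0625 s, i.e. 13.97 hours.

13.97 hours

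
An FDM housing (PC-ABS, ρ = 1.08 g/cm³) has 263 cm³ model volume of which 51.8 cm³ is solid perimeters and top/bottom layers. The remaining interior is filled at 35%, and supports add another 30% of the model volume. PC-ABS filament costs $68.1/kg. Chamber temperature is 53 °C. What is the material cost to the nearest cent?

$15.05

Interior volume = 263 − 51.8, so 211.2 cm³.
Deposited infill: 0.35 × 211.2 → 73.92 cm³.
Support: 0.30 × 263 → 78.9 cm³.
Total extruded: 51.8 + 73.92 + 78.9 → 204.62 cm³.
Mass = 204.62 × 1.08, so 220.9896 g.
Cost = 220.9896 g / 1000 × $68.1/kg = $15.05.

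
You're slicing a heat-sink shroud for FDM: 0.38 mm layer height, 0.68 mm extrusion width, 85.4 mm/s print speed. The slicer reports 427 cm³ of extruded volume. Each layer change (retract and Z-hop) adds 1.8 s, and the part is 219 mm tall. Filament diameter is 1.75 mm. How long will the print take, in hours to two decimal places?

Extrusion cross-section = 0.38 × 0.68 = 0.2584 mm².
Path length: 427000 mm³ / 0.2584 mm² → 1652476.8 mm.
Time extruding = 1652476.8 / 85.4 = 19349.8 s.
Layer count = ceil(219 / 0.38) = 577.
Z-hop total: 577 × 1.8 → 1038.6 s.
Altogether 19349.8 + 1038.6 = 20388.4 s, i.e. 5.66 hours.

5.66 hours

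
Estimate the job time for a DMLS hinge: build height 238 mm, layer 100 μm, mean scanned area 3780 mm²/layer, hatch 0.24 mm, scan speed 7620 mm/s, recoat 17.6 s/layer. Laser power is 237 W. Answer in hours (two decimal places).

Number of layers: 238 / 0.1 → 2380 (rounded up).
Hatch length per layer = 3780 / 0.24 = 15750 mm.
Per-layer scan time: 15750 / 7620 → 2.0669 s.
Layer cycle = 2.0669 + 17.6, so 19.6669 s.
2380 layers × 19.6669 s/layer = 46807.222 s, i.e. 13.00 hours.

13.00 hours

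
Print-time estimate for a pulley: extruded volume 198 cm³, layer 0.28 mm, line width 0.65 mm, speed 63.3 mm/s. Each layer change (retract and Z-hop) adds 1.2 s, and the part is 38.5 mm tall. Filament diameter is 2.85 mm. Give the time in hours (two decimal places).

4.82 hours

Bead cross-section: 0.28 × 0.65 → 0.182 mm².
Total extruded path = 198000/0.182 = 1087912.1 mm.
Time extruding = 1087912.1 / 63.3, so 17186.6 s.
Layer count = ceil(38.5 / 0.28) = 138.
Non-print overhead = 138 × 1.2, so 165.6 s.
Total = 17186.6 + 165.6 = 17352.2 s = 4.82 hours.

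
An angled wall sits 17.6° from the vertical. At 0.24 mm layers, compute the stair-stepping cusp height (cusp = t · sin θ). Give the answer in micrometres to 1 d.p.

72.6 μm

Cusp = layer height × sin(17.6°) = 0.24 × 0.3024 = 0.072576 mm = 72.6 μm.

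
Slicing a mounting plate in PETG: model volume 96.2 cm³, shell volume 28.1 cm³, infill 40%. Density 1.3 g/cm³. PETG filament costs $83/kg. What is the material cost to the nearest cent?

$5.97

Interior volume: 96.2 − 28.1 → 68.1 cm³.
Infill volume: 0.40 × 68.1 → 27.24 cm³.
Total printed volume: 28.1 + 27.24 → 55.34 cm³.
Mass = 55.34 × 1.3, so 71.942 g.
Cost = 71.942 g / 1000 × $83/kg = $5.97.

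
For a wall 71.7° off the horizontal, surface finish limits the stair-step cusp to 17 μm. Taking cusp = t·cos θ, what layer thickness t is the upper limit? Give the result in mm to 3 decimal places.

Layer height = cusp / cos(71.7°) = 0.017 / 0.3140 = 0.054 mm.

0.054 mm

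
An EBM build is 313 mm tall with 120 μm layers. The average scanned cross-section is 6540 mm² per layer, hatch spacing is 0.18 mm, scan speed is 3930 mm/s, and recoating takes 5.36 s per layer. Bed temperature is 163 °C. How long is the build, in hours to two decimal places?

Layer count = ceil(313 / 0.12) = 2609.
Hatch length per layer = 6540 / 0.18, so 36333.3 mm.
Beam time per layer = 36333.3 / 3930, so 9.2451 s.
Time per layer: 9.2451 + 5.36 → 14.6051 s.
2609 layers × 14.6051 s/layer = 38104.7059 s, i.e. 10.58 hours.

10.58 hours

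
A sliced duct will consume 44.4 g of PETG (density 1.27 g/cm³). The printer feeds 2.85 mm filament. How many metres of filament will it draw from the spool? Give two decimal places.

Extruded volume: 44.4/1.27 = 34.9606 cm³ (34960.6 mm³).
Filament cross-section = π × (2.85/2)² = 6.3794 mm².
L = V/A = 34960.6/6.3794 = 5480.23 mm → 5.48 m.

5.48 m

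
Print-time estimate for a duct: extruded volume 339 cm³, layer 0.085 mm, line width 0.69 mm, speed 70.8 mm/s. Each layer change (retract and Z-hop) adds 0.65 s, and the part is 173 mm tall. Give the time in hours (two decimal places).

23.05 hours

Bead cross-section: 0.085 × 0.69 → 0.05865 mm².
Toolpath length = 339 cm³ / 0.05865 mm² = 339000 / 0.05865 = 5780051.2 mm.
Extrusion time: 5780051.2 / 70.8 → 81639.1 s.
Layers = ⌈173/0.085⌉ = 2036.
Layer-change overhead = 2036 × 0.65, so 1323.4 s.
Total = 81639.1 + 1323.4 = 82962.5 s = 23.05 hours.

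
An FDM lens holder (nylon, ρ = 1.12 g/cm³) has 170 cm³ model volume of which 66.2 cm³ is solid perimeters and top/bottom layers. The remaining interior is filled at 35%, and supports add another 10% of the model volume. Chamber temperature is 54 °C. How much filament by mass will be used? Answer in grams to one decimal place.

133.9 g

Volume inside the shell = 170 − 66.2, so 103.8 cm³.
Deposited infill: 0.35 × 103.8 → 36.33 cm³.
Support = 0.10 × 170 = 17 cm³.
Total extruded: 66.2 + 36.33 + 17 → 119.53 cm³.
Mass: 119.53 × 1.12 → 133.8736 g.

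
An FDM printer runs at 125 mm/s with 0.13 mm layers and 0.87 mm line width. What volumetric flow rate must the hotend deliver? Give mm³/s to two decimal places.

14.14

A: 0.13 × 0.87 → 0.1131 mm².
Q = v·A = 125 × 0.1131 = 14.14 mm³/s.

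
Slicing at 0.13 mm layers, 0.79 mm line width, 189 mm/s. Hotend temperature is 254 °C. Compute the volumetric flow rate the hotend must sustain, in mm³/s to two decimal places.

Bead cross-section: 0.13 × 0.79 → 0.1027 mm².
Q = v·A = 189 × 0.1027 = 19.41 mm³/s.

19.41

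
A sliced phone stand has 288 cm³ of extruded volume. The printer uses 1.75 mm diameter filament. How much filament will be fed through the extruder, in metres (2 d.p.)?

119.74 m

A = π r² = π × 0.875² = 2.4053 mm².
Length = 288 cm³ / 2.4053 mm² = 288000 / 2.4053 = 119735.58 mm = 119.74 m.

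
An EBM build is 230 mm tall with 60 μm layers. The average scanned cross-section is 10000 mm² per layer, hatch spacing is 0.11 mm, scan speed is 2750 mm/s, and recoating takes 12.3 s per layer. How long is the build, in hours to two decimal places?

Layer count = ceil(230 / 0.06) = 3834.
Hatch length per layer: 10000 / 0.11 → 90909.1 mm.
Beam time per layer = 90909.1 / 2750 = 33.0579 s.
Layer cycle = 33.0579 + 12.3 = 45.3579 s.
3834 layers × 45.3579 s/layer = 173902.1886 s, i.e. 48.31 hours.

48.31 hours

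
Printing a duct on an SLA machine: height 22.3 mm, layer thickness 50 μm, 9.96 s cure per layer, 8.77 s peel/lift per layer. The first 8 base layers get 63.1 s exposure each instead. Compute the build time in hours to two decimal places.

2.44 hours

Layers = ⌈22.3/0.05⌉ = 446.
Bottom layers = 8 × (63.1 + 8.77), so 574.96 s.
Regular layers: 438 × (9.96 + 8.77) → 8203.74 s.
Total = 574.96 + 8203.74 = 8778.7 s = 2.44 hours.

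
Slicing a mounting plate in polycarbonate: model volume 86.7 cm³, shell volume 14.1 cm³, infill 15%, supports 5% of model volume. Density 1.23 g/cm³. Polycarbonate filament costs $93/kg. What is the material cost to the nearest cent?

$3.35

Volume inside the shell: 86.7 − 14.1 → 72.6 cm³.
Infill deposited = 0.15 × 72.6, so 10.89 cm³.
Support: 0.05 × 86.7 → 4.335 cm³.
Deposited volume: 14.1 + 10.89 + 4.335 → 29.325 cm³.
Mass: 29.325 × 1.23 → 36.06975 g.
At $93/kg: 36.06975/1000 × 93 = $3.35.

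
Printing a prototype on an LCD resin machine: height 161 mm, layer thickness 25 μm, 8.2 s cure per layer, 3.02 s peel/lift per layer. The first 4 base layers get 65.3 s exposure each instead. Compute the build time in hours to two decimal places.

20.13 hours

Layers = ⌈161/0.025⌉ = 6440.
Base layers = 4 × (65.3 + 3.02) = 273.28 s.
Regular layers: 6436 × (8.2 + 3.02) → 72211.92 s.
Sum: 273.28 + 72211.92 = 72485.2 s → 20.13 hours.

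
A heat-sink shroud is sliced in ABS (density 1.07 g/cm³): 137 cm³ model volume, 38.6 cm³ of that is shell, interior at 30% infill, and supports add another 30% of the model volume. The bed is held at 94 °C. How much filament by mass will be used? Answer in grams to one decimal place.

116.9 g

Volume inside the shell = 137 − 38.6 = 98.4 cm³.
Deposited infill = 0.30 × 98.4, so 29.52 cm³.
Support: 0.30 × 137 → 41.1 cm³.
Total extruded = 38.6 + 29.52 + 41.1, so 109.22 cm³.
Mass = 109.22 × 1.07 = 116.8654 g.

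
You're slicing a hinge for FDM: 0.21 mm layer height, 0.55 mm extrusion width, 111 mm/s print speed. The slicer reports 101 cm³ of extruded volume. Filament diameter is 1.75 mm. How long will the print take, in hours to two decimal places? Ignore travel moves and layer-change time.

Line area = 0.21 × 0.55 = 0.1155 mm².
Path length: 101000 mm³ / 0.1155 mm² → 874458.9 mm.
Extrusion time: 874458.9 / 111 → 7878 s.
7878 s = 2.19 hours.

2.19 hours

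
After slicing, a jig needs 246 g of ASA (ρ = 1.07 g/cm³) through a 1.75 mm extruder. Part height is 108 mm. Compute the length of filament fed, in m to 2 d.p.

95.58 m

Volume = 246 g / 1.07 g·cm⁻³ = 229.9065 cm³ = 229906.5 mm³.
A = π r² = π × 0.875² = 2.4053 mm².
L = V/A = 229906.5/2.4053 = 95583.3 mm → 95.58 m.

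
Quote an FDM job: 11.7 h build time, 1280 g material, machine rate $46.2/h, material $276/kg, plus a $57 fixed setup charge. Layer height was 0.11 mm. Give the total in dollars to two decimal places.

$950.82

Time charge: 46.2 × 11.7 → $540.54.
Material cost: 276 × 1280/1000 → $353.28.
Adding setup: 540.54 + 353.28 + 57 → $950.82.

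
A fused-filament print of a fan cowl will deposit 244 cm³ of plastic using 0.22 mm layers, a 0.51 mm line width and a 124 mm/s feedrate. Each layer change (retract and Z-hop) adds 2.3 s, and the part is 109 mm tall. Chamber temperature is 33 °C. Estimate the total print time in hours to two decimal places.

5.19 hours

Bead cross-section = 0.22 × 0.51, so 0.1122 mm².
Total extruded path = 244000/0.1122 = 2174688.1 mm.
Extrusion time: 2174688.1 / 124 → 17537.8 s.
Layer count = ceil(109 / 0.22) = 496.
Non-print overhead: 496 × 2.3 → 1140.8 s.
Altogether 17537.8 + 1140.8 = 18678.6 s, i.e. 5.19 hours.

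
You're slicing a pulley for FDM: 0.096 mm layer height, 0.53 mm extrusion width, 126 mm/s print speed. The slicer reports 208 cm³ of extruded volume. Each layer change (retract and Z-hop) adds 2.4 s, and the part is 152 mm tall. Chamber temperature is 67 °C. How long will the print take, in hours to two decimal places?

Extrusion cross-section = 0.096 × 0.53, so 0.05088 mm².
Total extruded path = 208000/0.05088 = 4088050.3 mm.
Print-move time = 4088050.3 / 126, so 32444.8 s.
Layers = ⌈152/0.096⌉ = 1584.
Z-hop total = 1584 × 2.4, so 3801.6 s.
Altogether 32444.8 + 3801.6 = 36246.4 s, i.e. 10.07 hours.

10.07 hours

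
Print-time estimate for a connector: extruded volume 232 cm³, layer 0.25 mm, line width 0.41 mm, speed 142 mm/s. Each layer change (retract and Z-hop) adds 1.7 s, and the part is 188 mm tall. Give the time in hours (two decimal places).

4.78 hours

Line area = 0.25 × 0.41 = 0.1025 mm².
Toolpath length = 232 cm³ / 0.1025 mm² = 232000 / 0.1025 = 2263414.6 mm.
Extrusion time = 2263414.6 / 142, so 15939.5 s.
Layer count = ceil(188 / 0.25) = 752.
Non-print overhead = 752 × 1.7 = 1278.4 s.
Total = 15939.5 + 1278.4 = 17217.9 s = 4.78 hours.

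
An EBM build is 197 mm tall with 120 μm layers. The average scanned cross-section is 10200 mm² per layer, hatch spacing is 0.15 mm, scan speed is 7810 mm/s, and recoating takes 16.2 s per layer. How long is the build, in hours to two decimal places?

Layers = ⌈197/0.12⌉ = 1642.
Scan path per layer: 10200 / 0.15 → 68000 mm.
Scan time per layer = 68000 / 7810, so 8.7068 s.
Layer cycle = 8.7068 + 16.2 = 24.9068 s.
Total: 1642 × 24.9068 s = 40896.9656 s → 11.36 hours.

11.36 hours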